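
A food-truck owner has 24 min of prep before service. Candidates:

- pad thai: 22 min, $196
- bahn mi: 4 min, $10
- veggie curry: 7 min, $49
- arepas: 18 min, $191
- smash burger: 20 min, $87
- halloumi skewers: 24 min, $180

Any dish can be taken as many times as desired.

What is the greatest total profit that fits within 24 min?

Bahn mi + arepas uses 22 of the 24 min and totals 201.
No other feasible combination exceeds 201.

201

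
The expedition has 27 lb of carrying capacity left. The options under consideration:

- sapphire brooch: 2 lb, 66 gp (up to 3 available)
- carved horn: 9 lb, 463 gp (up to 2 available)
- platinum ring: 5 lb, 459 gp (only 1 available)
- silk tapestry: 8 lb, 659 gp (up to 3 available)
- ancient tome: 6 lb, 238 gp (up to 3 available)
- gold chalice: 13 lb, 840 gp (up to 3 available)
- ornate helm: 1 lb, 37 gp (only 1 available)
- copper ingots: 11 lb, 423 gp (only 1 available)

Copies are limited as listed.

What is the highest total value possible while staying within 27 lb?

2080

Taking the top-ratio items first gives platinum ring + 2×silk tapestry + ancient tome for 2015 (27 lb).
But sapphire brooch + 3×silk tapestry + ornate helm fits in 27 lb and reaches 2080.
No other feasible combination exceeds 2080.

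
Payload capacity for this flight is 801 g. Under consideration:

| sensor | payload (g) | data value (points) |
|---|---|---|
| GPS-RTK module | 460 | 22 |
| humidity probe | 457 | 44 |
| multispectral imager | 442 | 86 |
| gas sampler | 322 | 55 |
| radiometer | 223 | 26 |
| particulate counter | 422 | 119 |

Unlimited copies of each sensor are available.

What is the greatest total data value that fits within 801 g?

174

Best packing: gas sampler + particulate counter — 744 g, 174 total.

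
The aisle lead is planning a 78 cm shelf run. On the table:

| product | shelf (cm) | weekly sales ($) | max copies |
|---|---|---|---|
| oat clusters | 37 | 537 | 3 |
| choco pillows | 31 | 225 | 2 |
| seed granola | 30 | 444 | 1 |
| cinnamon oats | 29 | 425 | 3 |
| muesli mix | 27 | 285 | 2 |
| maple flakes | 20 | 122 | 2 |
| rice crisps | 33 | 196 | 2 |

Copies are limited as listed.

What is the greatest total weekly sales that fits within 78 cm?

1074

Taking the top-ratio products first gives seed granola + cinnamon oats for 869 (59 cm).
The 59 cm tied up in seed granola and cinnamon oats is better spent on 2×oat clusters — total rises to 1074 (74 cm).
The spare 4 cm is too small for any remaining product, and no exchange beats 1074.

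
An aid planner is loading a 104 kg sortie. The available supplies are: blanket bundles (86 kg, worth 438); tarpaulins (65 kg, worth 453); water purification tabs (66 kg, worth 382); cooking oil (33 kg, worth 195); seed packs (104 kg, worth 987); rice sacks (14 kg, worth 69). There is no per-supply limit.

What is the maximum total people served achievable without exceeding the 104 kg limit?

987

Ranking by ratio (people served/kg): seed packs 9.49, tarpaulins 6.97, cooking oil 5.91, water purification tabs 5.79.
Taking seed packs: 104 kg used, 987 in people served.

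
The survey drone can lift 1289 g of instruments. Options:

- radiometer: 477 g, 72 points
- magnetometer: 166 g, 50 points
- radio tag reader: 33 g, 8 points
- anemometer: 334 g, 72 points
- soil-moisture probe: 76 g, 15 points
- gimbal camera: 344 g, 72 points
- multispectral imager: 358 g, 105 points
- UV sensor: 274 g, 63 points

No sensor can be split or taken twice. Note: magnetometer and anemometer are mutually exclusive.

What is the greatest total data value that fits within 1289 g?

313

Density check — magnetometer 0.30, multispectral imager 0.29, radio tag reader 0.24 are the best per g.
Magnetometer + radio tag reader + soil-moisture probe + gimbal camera + multispectral imager + UV sensor uses 1251 of the 1289 g and totals 313.
Next best is magnetometer + soil-moisture probe + gimbal camera + multispectral imager + UV sensor at 305 (1218 g) — short by 8.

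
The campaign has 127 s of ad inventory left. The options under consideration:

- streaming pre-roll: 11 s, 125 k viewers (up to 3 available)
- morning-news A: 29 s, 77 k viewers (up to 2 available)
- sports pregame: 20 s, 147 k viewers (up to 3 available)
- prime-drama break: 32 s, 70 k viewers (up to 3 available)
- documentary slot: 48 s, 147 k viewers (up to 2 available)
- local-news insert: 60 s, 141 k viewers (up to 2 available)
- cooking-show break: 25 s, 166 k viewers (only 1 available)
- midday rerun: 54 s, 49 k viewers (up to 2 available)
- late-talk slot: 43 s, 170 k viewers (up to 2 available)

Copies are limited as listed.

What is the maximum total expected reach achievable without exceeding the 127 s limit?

982

3×streaming pre-roll + 3×sports pregame + cooking-show break uses 118 of the 127 s and totals 982.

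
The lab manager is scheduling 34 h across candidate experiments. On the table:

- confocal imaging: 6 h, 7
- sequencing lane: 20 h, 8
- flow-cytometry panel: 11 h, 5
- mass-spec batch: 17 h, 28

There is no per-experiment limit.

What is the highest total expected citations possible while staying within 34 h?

56

Density check — mass-spec batch 1.65, confocal imaging 1.17, flow-cytometry panel 0.45 are the best per h.
2×mass-spec batch uses 34 of the 34 h and totals 56.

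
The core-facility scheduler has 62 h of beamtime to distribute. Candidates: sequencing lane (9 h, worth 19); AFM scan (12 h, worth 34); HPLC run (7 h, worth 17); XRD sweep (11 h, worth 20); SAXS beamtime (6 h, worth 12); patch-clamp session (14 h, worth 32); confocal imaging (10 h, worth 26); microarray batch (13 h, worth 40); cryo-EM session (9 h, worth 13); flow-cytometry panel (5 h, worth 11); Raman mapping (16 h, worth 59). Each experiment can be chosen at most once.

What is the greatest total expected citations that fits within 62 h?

The ratio heuristic lands on AFM scan + HPLC run + confocal imaging + microarray batch + Raman mapping (176) but leaves 4 h idle.
Dropping confocal imaging frees 10 h; slotting in patch-clamp session (14 h) lifts the total to 182 at 62 h.
Every other selection either busts 62 h or fails to beat 182.

182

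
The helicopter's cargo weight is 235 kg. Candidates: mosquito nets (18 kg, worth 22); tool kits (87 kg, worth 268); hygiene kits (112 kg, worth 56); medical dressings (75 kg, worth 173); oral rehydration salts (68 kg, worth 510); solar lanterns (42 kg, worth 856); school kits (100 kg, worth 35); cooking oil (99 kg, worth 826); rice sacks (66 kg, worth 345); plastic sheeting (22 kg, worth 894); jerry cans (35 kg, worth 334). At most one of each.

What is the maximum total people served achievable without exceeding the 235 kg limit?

A density-first pass picks mosquito nets + solar lanterns + cooking oil + plastic sheeting + jerry cans — 2932 at 216 kg.
The 53 kg tied up in mosquito nets and jerry cans is better spent on oral rehydration salts — total rises to 3086 (231 kg).
No other feasible combination exceeds 3086.

3086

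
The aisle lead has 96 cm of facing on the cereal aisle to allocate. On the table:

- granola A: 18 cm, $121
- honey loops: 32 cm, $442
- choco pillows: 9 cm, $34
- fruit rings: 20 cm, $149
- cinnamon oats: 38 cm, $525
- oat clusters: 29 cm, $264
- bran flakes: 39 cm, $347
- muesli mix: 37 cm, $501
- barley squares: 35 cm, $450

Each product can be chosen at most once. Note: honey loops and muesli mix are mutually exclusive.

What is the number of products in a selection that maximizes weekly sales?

The maximum weekly sales within 96 cm is 1175.
fruit rings + cinnamon oats + muesli mix hits 1175 at 95 cm.
Any selection reaching 1175 contains exactly 3 products.

3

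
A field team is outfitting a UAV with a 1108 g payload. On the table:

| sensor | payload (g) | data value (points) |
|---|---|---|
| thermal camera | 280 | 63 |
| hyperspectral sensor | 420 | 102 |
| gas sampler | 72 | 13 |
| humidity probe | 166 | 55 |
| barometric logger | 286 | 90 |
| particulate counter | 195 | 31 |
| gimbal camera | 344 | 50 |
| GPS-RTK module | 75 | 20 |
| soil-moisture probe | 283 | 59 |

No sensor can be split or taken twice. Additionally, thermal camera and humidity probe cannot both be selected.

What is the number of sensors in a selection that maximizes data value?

Optimal total is 280.
For example hyperspectral sensor + gas sampler + humidity probe + barometric logger + GPS-RTK module achieves it, using 1019 g.
Every optimal selection uses 5 sensors.

5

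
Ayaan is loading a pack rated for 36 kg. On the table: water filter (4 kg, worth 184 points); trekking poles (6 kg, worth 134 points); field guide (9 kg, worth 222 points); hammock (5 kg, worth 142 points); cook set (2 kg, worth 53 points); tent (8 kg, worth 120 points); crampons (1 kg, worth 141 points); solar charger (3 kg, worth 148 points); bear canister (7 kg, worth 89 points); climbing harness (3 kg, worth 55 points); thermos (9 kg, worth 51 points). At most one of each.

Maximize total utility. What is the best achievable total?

1091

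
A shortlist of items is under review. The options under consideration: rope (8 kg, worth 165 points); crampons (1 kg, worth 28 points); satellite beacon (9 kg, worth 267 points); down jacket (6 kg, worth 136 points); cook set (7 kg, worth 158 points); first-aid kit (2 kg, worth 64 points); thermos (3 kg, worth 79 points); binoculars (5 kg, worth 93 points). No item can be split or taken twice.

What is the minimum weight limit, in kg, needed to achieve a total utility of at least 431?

Minimise kg subject to total utility ≥ 431.
crampons + satellite beacon + first-aid kit + thermos: 438 utility at 15 kg.
Any bundle with less than 15 kg falls short of 431.

15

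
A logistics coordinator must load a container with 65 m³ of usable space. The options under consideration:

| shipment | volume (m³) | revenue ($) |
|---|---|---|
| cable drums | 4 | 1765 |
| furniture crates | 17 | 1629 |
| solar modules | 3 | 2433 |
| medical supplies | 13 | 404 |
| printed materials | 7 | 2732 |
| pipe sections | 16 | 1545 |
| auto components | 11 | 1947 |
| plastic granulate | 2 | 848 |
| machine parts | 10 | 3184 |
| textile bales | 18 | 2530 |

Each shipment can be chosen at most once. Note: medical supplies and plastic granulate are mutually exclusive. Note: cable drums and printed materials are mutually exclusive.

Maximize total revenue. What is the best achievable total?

Ranking by ratio (revenue/m³): solar modules 811.00, cable drums 441.25, plastic granulate 424.00, printed materials 390.29.
Taking solar modules + printed materials + pipe sections + auto components + machine parts + textile bales: 65 m³ used, 14371 in revenue.
An exhaustive check of the 1024 subsets confirms 14371.

14371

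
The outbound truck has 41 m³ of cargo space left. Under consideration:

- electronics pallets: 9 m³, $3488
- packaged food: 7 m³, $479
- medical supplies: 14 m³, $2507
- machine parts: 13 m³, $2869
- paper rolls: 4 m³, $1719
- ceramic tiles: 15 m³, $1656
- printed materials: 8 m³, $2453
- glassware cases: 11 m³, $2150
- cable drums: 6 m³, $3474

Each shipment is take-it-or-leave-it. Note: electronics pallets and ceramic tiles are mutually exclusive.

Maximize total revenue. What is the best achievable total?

Best packing: electronics pallets + machine parts + paper rolls + printed materials + cable drums — 40 m³, 14003 total.
Runner-up electronics pallets + medical supplies + paper rolls + printed materials + cable drums tops out at 13641.

14003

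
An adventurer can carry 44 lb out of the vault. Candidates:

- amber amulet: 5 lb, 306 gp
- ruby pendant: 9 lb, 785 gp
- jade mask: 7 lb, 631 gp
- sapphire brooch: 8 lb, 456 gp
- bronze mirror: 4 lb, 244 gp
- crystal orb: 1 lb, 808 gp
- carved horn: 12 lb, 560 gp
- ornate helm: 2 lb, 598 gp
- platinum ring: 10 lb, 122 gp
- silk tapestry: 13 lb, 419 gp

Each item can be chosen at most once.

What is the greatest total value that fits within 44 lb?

4144

By value per lb: crystal orb 808.00, ornate helm 299.00, jade mask 90.14, ruby pendant 87.22 lead.
Taking the top-ratio items first gives amber amulet + ruby pendant + jade mask + sapphire brooch + bronze mirror + crystal orb + ornate helm for 3828 (36 lb).
The 4 lb tied up in bronze mirror is better spent on carved horn — total rises to 4144 (44 lb).
Every other selection either busts 44 lb or fails to beat 4144.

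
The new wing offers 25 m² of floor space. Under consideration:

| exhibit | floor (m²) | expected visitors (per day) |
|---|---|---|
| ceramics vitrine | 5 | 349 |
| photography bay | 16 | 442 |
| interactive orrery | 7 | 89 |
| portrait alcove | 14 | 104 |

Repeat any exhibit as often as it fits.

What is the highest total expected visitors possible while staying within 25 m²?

1745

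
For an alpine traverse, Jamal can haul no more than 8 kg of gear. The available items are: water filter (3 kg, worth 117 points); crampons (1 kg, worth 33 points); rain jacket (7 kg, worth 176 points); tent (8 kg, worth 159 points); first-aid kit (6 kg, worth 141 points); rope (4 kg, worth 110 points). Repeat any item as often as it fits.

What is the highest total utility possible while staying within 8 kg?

By utility per kg: water filter 39.00, crampons 33.00, rope 27.50, rain jacket 25.14 lead.
Taking 2×water filter + 2×crampons: 8 kg used, 300 in utility.
Nothing else within 8 kg beats 300.

300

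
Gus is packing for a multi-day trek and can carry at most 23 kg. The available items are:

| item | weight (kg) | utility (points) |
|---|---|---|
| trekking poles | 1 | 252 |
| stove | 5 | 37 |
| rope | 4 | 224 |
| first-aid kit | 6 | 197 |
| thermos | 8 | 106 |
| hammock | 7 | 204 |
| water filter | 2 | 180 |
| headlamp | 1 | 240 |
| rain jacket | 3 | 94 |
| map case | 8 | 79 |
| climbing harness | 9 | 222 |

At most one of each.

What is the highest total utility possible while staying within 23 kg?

Taking the top-ratio items first gives trekking poles + stove + rope + first-aid kit + water filter + headlamp + rain jacket for 1224 (22 kg).
Replace stove and rain jacket with climbing harness: the trade gains 91 net, giving 1315 at 23 kg.
That's the maximum — no swap from here does better than 1315.

1315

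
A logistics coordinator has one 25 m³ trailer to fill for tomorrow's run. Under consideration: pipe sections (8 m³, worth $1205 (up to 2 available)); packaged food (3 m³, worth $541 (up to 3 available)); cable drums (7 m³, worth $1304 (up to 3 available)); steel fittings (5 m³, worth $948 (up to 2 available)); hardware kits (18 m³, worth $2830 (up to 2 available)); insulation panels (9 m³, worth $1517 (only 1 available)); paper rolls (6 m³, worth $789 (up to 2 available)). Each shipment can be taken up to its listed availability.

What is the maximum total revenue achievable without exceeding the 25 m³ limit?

The ratio heuristic lands on 2×cable drums + 2×steel fittings (4504) but leaves 1 m³ idle.
Replace steel fittings with 2×packaged food: the trade gains 134 net, giving 4638 at 25 m³.
Nothing else within 25 m³ beats 4638.

4638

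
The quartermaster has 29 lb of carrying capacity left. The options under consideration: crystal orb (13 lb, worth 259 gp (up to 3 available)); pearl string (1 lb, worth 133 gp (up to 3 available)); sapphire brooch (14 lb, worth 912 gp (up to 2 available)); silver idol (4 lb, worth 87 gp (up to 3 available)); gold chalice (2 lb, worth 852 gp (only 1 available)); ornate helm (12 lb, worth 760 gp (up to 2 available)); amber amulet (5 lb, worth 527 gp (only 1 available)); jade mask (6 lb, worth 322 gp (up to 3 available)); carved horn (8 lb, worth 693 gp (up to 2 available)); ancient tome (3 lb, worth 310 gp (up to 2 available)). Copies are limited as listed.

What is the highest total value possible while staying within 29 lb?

3474

The ratio heuristic lands on 3×pearl string + silver idol + gold chalice + amber amulet + carved horn + 2×ancient tome (3178) but leaves 1 lb idle.
Replace silver idol and ancient tome with carved horn: the trade gains 296 net, giving 3474 at 29 lb.
That's the maximum — no swap from here does better than 3474.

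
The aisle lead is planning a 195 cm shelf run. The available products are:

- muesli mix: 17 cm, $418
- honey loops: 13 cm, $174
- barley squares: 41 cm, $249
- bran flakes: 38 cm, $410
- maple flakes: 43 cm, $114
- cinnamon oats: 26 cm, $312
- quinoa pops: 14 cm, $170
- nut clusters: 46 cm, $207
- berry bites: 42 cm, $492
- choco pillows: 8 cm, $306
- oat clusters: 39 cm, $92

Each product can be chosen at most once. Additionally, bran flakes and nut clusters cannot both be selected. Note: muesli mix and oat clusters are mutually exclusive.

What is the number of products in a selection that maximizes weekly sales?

7

The maximum weekly sales within 195 cm is 2361.
muesli mix + honey loops + barley squares + bran flakes + cinnamon oats + berry bites + choco pillows hits 2361 at 185 cm.
Every optimal selection uses 7 products.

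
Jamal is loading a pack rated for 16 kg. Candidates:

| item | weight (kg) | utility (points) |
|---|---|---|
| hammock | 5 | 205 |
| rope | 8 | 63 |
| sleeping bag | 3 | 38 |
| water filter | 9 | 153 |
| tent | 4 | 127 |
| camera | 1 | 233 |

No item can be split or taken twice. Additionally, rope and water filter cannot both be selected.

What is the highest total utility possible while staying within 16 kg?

Density check — camera 233.00, hammock 41.00, tent 31.75, water filter 17.00 are the best per kg.
Best packing: hammock + sleeping bag + tent + camera — 13 kg, 603 total.
Nothing else feasible within 16 kg beats 603.

603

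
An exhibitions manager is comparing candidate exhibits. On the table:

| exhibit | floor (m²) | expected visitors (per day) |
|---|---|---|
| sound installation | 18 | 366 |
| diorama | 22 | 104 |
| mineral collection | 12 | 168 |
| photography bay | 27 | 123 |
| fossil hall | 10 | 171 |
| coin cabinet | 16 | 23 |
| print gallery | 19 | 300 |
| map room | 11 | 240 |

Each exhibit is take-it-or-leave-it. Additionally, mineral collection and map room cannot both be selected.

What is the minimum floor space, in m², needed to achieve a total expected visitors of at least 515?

28

Look for the lowest-floor combination reaching 515.
sound installation + fossil hall: 537 expected visitors at 28 m².
Any bundle with less than 28 m² falls short of 515.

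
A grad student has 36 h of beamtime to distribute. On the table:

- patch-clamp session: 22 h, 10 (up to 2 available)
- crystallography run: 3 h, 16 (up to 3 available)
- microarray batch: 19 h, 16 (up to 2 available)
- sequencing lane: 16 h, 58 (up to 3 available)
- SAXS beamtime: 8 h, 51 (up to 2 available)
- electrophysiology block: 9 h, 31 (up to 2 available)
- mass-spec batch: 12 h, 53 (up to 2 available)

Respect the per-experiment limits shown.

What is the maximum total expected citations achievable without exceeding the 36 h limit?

Greedy by ratio would take 3×crystallography run + 2×SAXS beamtime + electrophysiology block: 34 h used, total 181.
The 12 h tied up in crystallography run and electrophysiology block is better spent on mass-spec batch — total rises to 187 (34 h).
No other feasible combination exceeds 187.

187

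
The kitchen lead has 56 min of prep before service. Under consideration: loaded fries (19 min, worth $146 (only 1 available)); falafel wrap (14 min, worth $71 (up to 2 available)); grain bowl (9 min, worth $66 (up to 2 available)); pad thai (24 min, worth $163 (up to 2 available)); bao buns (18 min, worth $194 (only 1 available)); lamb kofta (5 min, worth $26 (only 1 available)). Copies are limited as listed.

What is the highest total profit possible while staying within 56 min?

By profit per min: bao buns 10.78, loaded fries 7.68, grain bowl 7.33 lead.
Taking loaded fries + 2×grain bowl + bao buns: 55 min used, 472 in profit.
Nothing else within 56 min beats 472.

472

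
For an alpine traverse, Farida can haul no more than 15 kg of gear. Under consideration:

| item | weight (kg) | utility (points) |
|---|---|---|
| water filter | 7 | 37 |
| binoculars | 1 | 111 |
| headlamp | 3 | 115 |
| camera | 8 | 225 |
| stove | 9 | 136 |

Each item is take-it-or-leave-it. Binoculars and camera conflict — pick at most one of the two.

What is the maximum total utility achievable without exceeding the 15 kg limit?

362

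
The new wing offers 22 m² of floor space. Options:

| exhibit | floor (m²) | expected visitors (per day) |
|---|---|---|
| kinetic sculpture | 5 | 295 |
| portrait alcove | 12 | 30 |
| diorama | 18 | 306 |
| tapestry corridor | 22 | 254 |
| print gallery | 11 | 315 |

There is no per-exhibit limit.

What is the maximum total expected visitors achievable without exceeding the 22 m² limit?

1180

Taking 4×kinetic sculpture: 20 m² used, 1180 in expected visitors.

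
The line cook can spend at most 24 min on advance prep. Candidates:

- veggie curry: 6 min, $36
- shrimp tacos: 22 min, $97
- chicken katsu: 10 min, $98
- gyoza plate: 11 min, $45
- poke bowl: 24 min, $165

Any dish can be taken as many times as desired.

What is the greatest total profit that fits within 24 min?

196

2×chicken katsu uses 20 of the 24 min and totals 196.
No other feasible combination exceeds 196.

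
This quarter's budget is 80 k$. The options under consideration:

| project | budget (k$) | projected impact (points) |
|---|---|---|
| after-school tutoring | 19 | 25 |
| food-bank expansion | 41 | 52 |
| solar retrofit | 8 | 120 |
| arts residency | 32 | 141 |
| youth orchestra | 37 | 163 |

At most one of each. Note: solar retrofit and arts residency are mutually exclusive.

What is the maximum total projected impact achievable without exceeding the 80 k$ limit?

308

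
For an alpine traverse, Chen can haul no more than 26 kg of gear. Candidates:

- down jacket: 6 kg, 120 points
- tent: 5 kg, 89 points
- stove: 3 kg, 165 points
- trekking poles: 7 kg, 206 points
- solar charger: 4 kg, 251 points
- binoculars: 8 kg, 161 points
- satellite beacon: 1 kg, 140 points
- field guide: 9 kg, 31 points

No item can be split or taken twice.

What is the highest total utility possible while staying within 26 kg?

971

Filling by ratio: stove + trekking poles + solar charger + binoculars + satellite beacon for 923, with 3 kg left unused.
The 8 kg tied up in binoculars is better spent on down jacket + tent — total rises to 971 (26 kg).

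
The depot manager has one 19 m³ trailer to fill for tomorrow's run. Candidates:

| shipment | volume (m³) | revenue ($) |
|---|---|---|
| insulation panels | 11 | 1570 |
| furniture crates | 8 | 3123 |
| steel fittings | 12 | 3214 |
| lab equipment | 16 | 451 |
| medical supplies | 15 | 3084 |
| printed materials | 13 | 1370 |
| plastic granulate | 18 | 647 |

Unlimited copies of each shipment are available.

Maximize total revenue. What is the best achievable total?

By revenue per m³: furniture crates 390.38, steel fittings 267.83, medical supplies 205.60 lead.
Best packing: 2×furniture crates — 16 m³, 6246 total.
That's the maximum — no swap from here does better than 6246.

6246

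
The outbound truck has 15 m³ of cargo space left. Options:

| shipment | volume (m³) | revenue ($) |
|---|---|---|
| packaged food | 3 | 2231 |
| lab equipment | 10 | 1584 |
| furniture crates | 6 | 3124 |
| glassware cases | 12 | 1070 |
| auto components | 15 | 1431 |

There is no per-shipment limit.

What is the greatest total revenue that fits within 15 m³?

Ranking by ratio (revenue/m³): packaged food 743.67, furniture crates 520.67, lab equipment 158.40.
The ratio ordering already packs tightly: 5×packaged food, 15 m³, 11155.
Nothing else within 15 m³ beats 11155.

11155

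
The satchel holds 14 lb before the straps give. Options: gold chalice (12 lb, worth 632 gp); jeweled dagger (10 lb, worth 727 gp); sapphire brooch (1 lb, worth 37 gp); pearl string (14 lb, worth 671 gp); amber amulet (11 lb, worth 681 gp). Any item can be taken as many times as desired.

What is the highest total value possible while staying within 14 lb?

Jeweled dagger + 4×sapphire brooch uses 14 of the 14 lb and totals 875.

875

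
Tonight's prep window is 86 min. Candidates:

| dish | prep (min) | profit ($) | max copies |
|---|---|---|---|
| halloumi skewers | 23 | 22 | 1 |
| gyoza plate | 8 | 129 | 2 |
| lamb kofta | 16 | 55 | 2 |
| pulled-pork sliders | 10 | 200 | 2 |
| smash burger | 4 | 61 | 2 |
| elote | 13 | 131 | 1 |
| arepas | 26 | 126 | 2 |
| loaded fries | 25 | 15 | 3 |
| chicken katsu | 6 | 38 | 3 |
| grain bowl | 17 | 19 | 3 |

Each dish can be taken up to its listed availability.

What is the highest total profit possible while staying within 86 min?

1042

Filling by ratio: 2×gyoza plate + 2×pulled-pork sliders + 2×smash burger + elote + 3×chicken katsu for 1025, with 11 min left unused.
Replace chicken katsu with lamb kofta: the trade gains 17 net, giving 1042 at 85 min.
Nothing else within 86 min beats 1042.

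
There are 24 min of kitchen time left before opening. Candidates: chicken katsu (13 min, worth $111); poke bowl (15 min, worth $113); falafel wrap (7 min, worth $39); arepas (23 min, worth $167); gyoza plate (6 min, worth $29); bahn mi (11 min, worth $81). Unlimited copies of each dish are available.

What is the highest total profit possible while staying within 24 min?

192

The ratio ordering already packs tightly: chicken katsu + bahn mi, 24 min, 192.
No other feasible combination exceeds 192.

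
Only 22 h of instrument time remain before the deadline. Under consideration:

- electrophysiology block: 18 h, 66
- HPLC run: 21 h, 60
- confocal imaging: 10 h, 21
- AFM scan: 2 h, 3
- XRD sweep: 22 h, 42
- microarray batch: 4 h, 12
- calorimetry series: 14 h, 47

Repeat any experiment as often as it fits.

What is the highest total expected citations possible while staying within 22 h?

78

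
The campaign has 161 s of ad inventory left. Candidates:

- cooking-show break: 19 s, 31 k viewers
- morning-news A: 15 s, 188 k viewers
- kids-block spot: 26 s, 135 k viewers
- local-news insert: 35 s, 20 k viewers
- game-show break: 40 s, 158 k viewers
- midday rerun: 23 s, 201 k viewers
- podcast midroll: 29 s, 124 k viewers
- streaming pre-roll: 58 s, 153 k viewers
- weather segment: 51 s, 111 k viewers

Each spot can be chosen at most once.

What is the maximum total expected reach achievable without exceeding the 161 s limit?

837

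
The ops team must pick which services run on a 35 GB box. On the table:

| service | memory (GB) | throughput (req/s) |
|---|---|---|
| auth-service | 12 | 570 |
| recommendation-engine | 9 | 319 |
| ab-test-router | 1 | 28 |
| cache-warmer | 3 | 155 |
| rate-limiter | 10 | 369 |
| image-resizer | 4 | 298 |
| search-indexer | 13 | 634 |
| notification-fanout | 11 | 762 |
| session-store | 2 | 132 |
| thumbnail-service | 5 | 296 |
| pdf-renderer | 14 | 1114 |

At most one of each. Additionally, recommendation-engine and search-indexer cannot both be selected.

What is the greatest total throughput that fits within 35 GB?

Density check — pdf-renderer 79.57, image-resizer 74.50, notification-fanout 69.27, session-store 66.00 are the best per GB.
A density-first pass picks ab-test-router + cache-warmer + image-resizer + notification-fanout + session-store + pdf-renderer — 2489 at 35 GB.
Replace cache-warmer and session-store with thumbnail-service: the trade gains 9 net, giving 2498 at 35 GB.

2498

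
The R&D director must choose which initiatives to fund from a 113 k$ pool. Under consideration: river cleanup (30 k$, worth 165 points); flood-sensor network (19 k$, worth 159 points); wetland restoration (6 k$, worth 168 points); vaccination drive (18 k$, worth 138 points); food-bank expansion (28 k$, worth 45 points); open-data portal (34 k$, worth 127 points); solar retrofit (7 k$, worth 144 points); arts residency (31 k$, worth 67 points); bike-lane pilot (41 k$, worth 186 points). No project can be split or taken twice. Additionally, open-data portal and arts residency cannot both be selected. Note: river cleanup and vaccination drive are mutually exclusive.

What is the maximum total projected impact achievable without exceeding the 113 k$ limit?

822

Taking river cleanup + flood-sensor network + wetland restoration + solar retrofit + bike-lane pilot: 103 k$ used, 822 in projected impact.
No other feasible combination exceeds 822.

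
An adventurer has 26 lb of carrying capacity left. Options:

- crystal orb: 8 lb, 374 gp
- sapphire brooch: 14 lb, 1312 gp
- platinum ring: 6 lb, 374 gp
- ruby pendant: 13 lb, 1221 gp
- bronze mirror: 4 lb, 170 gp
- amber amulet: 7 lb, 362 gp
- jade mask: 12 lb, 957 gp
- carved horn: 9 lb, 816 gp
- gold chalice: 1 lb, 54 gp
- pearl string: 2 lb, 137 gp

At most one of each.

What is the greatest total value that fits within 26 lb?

Density check — ruby pendant 93.92, sapphire brooch 93.71, carved horn 90.67, jade mask 79.75 are the best per lb.
Filling by ratio: ruby pendant + carved horn + gold chalice + pearl string for 2228, with 1 lb left unused.
The 13 lb tied up in ruby pendant is better spent on sapphire brooch — total rises to 2319 (26 lb).

2319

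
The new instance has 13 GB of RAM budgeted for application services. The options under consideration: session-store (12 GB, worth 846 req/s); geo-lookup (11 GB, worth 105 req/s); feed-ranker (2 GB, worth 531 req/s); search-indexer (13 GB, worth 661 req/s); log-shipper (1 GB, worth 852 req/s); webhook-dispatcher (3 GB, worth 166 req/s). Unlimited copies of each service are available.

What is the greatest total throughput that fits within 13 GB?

13×log-shipper uses 13 of the 13 GB and totals 11076.

11076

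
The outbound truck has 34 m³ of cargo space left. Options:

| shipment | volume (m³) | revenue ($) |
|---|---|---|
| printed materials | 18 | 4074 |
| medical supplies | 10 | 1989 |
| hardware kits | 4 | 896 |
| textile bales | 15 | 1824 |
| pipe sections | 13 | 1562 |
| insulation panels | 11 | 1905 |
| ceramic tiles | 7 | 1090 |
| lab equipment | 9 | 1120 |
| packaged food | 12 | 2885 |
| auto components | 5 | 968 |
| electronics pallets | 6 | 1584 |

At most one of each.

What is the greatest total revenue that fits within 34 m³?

7855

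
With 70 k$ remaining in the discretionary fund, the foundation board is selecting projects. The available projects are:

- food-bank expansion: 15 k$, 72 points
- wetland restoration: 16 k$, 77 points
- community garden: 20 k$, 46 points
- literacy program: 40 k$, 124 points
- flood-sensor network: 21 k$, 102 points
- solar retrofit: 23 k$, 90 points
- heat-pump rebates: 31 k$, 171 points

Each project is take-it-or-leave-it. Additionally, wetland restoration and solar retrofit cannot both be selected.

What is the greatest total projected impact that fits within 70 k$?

Ranking by ratio (projected impact/k$): heat-pump rebates 5.52, flood-sensor network 4.86, wetland restoration 4.81, food-bank expansion 4.80.
Taking wetland restoration + flood-sensor network + heat-pump rebates: 68 k$ used, 350 in projected impact.

350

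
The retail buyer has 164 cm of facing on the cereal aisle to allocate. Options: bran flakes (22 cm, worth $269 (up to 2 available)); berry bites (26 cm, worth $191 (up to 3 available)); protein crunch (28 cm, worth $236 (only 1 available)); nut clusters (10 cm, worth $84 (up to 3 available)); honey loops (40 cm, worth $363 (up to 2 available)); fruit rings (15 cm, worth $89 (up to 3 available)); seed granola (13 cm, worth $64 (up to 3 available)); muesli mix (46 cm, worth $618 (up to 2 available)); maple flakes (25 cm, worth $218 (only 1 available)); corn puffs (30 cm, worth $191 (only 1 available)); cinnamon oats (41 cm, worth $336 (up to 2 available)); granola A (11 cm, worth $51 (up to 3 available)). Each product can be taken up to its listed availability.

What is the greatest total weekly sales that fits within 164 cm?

A density-first pass picks 2×bran flakes + 2×muesli mix + maple flakes — 1992 at 161 cm.
Replace maple flakes with protein crunch: the trade gains 18 net, giving 2010 at 164 cm.

2010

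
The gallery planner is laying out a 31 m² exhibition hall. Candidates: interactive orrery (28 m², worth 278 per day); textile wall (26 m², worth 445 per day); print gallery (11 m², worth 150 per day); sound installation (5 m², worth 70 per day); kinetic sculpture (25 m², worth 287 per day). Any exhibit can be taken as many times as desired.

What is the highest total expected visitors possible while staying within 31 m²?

515

By expected visitors per m²: textile wall 17.12, sound installation 14.00, print gallery 13.64, kinetic sculpture 11.48 lead.
The ratio ordering already packs tightly: textile wall + sound installation, 31 m², 515.
Nothing else within 31 m² beats 515.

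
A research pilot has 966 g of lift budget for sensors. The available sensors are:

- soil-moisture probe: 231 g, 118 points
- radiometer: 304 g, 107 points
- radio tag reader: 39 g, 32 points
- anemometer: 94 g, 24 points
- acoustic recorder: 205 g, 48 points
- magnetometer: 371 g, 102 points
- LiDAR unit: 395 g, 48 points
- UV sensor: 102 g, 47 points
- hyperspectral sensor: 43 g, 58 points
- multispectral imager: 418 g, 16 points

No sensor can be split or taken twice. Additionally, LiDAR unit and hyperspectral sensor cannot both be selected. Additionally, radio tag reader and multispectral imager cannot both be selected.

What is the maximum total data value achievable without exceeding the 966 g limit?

Greedy by ratio would take soil-moisture probe + radiometer + radio tag reader + anemometer + UV sensor + hyperspectral sensor: 813 g used, total 386.
Replace anemometer with acoustic recorder: the trade gains 24 net, giving 410 at 924 g.
An exhaustive check of the 1024 subsets confirms 410.

410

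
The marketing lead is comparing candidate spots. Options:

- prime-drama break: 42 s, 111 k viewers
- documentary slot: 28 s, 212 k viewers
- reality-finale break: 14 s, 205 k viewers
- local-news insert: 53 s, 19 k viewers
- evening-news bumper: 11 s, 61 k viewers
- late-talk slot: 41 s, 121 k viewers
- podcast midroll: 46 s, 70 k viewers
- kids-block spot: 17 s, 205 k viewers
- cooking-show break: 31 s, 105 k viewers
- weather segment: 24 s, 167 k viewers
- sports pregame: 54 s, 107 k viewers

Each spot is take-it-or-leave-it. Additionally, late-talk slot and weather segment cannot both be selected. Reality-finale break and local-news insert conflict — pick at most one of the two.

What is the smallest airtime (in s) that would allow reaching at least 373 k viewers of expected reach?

Look for the lowest-airtime combination reaching 373.
reality-finale break + kids-block spot: 410 expected reach at 31 s.
No combination under 31 s hits 373.

31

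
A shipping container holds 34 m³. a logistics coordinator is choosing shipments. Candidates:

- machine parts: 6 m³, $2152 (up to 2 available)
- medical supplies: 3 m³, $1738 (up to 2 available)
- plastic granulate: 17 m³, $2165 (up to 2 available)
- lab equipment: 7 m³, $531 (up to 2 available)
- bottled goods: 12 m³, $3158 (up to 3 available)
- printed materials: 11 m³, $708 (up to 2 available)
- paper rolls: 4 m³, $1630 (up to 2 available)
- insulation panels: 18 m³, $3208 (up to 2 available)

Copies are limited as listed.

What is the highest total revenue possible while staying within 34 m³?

Filling by ratio: 2×machine parts + 2×medical supplies + lab equipment + 2×paper rolls for 11571, with 1 m³ left unused.
Dropping lab equipment and paper rolls frees 11 m³; slotting in bottled goods (12 m³) lifts the total to 12568 at 34 m³.

12568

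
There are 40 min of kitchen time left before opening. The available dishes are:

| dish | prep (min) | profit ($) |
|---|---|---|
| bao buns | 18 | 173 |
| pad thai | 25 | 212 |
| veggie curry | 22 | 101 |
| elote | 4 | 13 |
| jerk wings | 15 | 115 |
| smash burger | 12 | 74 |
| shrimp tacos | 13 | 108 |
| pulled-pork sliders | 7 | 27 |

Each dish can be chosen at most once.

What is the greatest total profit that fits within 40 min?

327

A density-first pass picks bao buns + shrimp tacos + pulled-pork sliders — 308 at 38 min.
Reworking the packing: pad thai + jerk wings uses 40 min and improves the total to 327.
Runner-up pad thai + shrimp tacos tops out at 320.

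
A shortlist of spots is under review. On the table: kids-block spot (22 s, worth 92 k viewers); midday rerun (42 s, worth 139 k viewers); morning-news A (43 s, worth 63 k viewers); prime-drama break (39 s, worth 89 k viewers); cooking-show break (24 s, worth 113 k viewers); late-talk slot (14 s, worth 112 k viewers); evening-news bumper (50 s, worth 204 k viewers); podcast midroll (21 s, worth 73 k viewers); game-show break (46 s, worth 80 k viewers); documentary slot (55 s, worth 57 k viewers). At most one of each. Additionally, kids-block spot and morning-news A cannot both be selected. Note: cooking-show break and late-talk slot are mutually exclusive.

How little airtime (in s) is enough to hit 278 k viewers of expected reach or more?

64

Minimise s subject to total expected reach ≥ 278.
Taking late-talk slot + evening-news bumper gives 316 (≥ 278) for 64 s.
No combination under 64 s hits 278.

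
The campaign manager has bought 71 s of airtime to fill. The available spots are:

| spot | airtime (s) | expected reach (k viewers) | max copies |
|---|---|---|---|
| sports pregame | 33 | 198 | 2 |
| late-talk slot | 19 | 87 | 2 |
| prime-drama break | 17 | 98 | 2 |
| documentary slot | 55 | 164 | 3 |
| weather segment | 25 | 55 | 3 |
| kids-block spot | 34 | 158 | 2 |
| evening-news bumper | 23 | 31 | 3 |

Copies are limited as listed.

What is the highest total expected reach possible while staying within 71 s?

Density check — sports pregame 6.00, prime-drama break 5.76, kids-block spot 4.65 are the best per s.
Best packing: 2×sports pregame — 66 s, 396 total.
Nothing else within 71 s beats 396.

396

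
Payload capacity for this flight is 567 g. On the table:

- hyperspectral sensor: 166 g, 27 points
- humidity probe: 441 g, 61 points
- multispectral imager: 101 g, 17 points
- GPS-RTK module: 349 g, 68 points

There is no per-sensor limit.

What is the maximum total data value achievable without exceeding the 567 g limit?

102

Density check — GPS-RTK module 0.19, multispectral imager 0.17, hyperspectral sensor 0.16 are the best per g.
Taking 2×multispectral imager + GPS-RTK module: 551 g used, 102 in data value.
Every other selection either busts 567 g or fails to beat 102.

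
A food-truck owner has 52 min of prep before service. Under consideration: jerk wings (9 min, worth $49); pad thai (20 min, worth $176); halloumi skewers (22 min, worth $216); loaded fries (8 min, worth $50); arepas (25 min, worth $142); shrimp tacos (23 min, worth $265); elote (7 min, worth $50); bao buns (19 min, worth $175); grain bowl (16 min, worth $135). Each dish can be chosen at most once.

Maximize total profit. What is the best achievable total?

531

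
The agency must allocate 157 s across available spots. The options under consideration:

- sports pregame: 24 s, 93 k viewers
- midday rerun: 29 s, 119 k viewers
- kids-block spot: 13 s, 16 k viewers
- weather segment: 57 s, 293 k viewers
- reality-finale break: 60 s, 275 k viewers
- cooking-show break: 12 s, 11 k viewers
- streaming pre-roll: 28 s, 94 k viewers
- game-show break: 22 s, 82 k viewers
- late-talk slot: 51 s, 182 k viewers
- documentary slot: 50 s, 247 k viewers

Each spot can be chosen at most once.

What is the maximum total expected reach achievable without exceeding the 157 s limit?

716

A density-first pass picks midday rerun + kids-block spot + weather segment + documentary slot — 675 at 149 s.
Replace midday rerun and kids-block spot with streaming pre-roll + game-show break: the trade gains 41 net, giving 716 at 157 s.
Nothing else within 157 s beats 716.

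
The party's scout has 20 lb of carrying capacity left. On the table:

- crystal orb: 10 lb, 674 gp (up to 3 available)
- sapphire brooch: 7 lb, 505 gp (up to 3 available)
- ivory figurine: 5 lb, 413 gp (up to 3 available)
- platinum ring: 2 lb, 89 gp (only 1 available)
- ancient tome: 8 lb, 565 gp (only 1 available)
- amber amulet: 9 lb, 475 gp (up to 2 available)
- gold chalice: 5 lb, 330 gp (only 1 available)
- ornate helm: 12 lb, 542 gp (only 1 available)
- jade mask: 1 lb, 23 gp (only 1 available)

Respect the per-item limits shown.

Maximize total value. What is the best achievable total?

The ratio ordering already packs tightly: 3×ivory figurine + gold chalice, 20 lb, 1569.
Nothing else within 20 lb beats 1569.

1569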